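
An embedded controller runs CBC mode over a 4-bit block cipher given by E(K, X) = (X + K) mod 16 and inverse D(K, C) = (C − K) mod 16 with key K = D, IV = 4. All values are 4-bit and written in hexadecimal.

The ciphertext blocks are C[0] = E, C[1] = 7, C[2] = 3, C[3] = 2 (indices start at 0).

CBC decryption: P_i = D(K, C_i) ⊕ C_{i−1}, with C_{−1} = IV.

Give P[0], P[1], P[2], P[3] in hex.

P[0] = 5, P[1] = 4, P[2] = 1, P[3] = 6

P[0]: D(K, E) = 1; 1 ⊕ 4 = 5.
P[1]: D(K, 7) = A; A ⊕ E = 4.
P[2]: D(K, 3) = 6; 6 ⊕ 7 = 1.
P[3]: D(K, 2) = 5; 5 ⊕ 3 = 6.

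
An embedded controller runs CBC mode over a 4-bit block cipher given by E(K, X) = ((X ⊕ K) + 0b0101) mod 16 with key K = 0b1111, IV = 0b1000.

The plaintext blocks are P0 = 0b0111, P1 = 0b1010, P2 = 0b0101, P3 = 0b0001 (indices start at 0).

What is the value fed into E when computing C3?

0b0101

CBC encryption: C_i = E(K, P_i ⊕ C_{i−1}), with C_{−1} = IV.
C0: P0 ⊕ 0b1000 = 0b1111; E(K, 0b1111) = 0b0101.
C1: P1 ⊕ 0b0101 = 0b1111; E(K, 0b1111) = 0b0101.
C2: P2 ⊕ 0b0101 = 0b0000; E(K, 0b0000) = 0b0100.
C3: P3 ⊕ 0b0100 = 0b0101; E(K, 0b0101) = 0b1111.
So the input to E for block 3 is 0b0101.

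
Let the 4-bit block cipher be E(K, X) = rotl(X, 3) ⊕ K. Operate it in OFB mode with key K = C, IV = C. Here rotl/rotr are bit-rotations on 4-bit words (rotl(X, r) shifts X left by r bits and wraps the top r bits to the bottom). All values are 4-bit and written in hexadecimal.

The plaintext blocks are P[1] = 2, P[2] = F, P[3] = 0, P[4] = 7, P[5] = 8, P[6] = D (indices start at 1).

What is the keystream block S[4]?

C

OFB encryption: S_i = E(K, S_{i−1}) with S_{0} = IV; C_i = P_i ⊕ S_i.
C[1]: S = E(K, C) = A; 2 ⊕ A = 8.
C[2]: S = E(K, A) = 9; F ⊕ 9 = 6.
C[3]: S = E(K, 9) = 0; 0 ⊕ 0 = 0.
C[4]: S = E(K, 0) = C; 7 ⊕ C = B.
So S[4] = C.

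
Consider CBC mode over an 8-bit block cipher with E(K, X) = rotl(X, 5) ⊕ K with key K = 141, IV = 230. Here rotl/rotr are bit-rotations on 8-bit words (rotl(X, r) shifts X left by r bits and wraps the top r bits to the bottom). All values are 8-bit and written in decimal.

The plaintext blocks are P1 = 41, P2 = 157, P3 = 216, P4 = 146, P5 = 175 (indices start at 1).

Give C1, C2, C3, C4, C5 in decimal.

C1 = 116, C2 = 176, C3 = 128, C4 = 207, C5 = 129

CBC encryption: C_i = E(K, P_i ⊕ C_{i−1}), with C_{0} = IV.
C1: P1 ⊕ 230 = 207; E(K, 207) = 116.
C2: P2 ⊕ 116 = 233; E(K, 233) = 176.
C3: P3 ⊕ 176 = 104; E(K, 104) = 128.
C4: P4 ⊕ 128 = 18; E(K, 18) = 207.
C5: P5 ⊕ 207 = 96; E(K, 96) = 129.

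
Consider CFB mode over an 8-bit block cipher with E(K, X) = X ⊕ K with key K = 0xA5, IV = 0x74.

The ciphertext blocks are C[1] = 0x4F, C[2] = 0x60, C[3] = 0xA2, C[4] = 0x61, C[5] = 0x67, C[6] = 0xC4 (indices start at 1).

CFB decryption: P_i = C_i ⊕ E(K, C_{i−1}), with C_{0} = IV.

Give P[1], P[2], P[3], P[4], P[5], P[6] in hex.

P[1] = 0x9E, P[2] = 0x8A, P[3] = 0x67, P[4] = 0x66, P[5] = 0xA3, P[6] = 0x06

P[1]: E(K, 0x74) = 0xD1; 0x4F ⊕ 0xD1 = 0x9E.
P[2]: E(K, 0x4F) = 0xEA; 0x60 ⊕ 0xEA = 0x8A.
P[3]: E(K, 0x60) = 0xC5; 0xA2 ⊕ 0xC5 = 0x67.
P[4]: E(K, 0xA2) = 0x07; 0x61 ⊕ 0x07 = 0x66.
P[5]: E(K, 0x61) = 0xC4; 0x67 ⊕ 0xC4 = 0xA3.
P[6]: E(K, 0x67) = 0xC2; 0xC4 ⊕ 0xC2 = 0x06.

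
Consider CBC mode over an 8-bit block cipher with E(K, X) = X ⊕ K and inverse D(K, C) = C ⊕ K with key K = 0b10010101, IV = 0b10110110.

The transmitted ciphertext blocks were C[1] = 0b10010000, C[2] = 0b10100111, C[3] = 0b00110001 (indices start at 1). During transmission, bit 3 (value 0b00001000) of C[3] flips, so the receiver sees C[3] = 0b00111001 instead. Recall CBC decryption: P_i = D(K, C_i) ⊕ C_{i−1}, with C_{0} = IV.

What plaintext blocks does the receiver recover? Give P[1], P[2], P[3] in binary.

P[1] = 0b10110011, P[2] = 0b10100010, P[3] = 0b00001011

Only C[3] changed, to 0b00111001. In CBC, a change in C_i garbles P_i and flips the same bit in P_{i+1}. Decrypting the received ciphertext:
P[1]: D(K, 0b10010000) = 0b00000101; 0b00000101 ⊕ 0b10110110 = 0b10110011.
P[2]: D(K, 0b10100111) = 0b00110010; 0b00110010 ⊕ 0b10010000 = 0b10100010.
P[3]: D(K, 0b00111001) = 0b10101100; 0b10101100 ⊕ 0b10100111 = 0b00001011.
Blocks that differ from the original plaintext: P[3].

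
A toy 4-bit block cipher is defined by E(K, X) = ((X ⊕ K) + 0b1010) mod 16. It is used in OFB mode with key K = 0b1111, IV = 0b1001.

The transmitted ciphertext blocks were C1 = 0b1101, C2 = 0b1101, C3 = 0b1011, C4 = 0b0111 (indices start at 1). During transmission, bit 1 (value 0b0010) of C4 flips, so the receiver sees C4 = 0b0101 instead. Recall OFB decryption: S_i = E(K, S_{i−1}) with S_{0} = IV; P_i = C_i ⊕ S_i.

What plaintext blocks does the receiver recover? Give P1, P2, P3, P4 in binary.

Only C4 changed, to 0b0101. In OFB, a change in C_i flips the same bit in P_i only; the keystream is unaffected. Decrypting the received ciphertext:
P1: S = E(K, 0b1001) = 0b0000; 0b1101 ⊕ 0b0000 = 0b1101.
P2: S = E(K, 0b0000) = 0b1001; 0b1101 ⊕ 0b1001 = 0b0100.
P3: S = E(K, 0b1001) = 0b0000; 0b1011 ⊕ 0b0000 = 0b1011.
P4: S = E(K, 0b0000) = 0b1001; 0b0101 ⊕ 0b1001 = 0b1100.
Blocks that differ from the original plaintext: P4.

P1 = 0b1101, P2 = 0b0100, P3 = 0b1011, P4 = 0b1100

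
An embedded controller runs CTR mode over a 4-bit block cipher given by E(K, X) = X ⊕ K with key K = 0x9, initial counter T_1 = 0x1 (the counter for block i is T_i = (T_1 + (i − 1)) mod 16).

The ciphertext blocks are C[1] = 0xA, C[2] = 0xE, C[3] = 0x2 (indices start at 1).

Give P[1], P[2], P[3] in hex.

P[1] = 0x2, P[2] = 0x5, P[3] = 0x8

CTR decryption: S_i = E(K, T_i) where T_i is the counter for block i; P_i = C_i ⊕ S_i.
P[1]: T = 0x1, S = E(K, T) = 0x8; 0xA ⊕ 0x8 = 0x2.
P[2]: T = 0x2, S = E(K, T) = 0xB; 0xE ⊕ 0xB = 0x5.
P[3]: T = 0x3, S = E(K, T) = 0xA; 0x2 ⊕ 0xA = 0x8.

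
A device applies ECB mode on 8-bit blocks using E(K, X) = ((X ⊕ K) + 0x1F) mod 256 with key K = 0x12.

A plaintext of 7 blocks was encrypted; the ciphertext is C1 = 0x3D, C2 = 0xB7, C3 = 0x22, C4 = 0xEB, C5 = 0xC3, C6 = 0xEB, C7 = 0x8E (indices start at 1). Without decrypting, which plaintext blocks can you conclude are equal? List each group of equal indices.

P4 = P6

ECB encrypts each block independently with the same key, so equal ciphertext blocks imply equal plaintext blocks.
C4 = C6 = 0xEB, so P4 = P6.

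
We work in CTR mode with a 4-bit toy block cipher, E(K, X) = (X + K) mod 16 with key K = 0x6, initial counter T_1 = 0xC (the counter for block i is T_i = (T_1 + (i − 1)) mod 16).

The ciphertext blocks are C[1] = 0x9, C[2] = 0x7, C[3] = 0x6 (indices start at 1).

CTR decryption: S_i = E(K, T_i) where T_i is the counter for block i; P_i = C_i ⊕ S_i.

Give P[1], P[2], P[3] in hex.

P[1]: T = 0xC, S = E(K, T) = 0x2; 0x9 ⊕ 0x2 = 0xB.
P[2]: T = 0xD, S = E(K, T) = 0x3; 0x7 ⊕ 0x3 = 0x4.
P[3]: T = 0xE, S = E(K, T) = 0x4; 0x6 ⊕ 0x4 = 0x2.

P[1] = 0xB, P[2] = 0x4, P[3] = 0x2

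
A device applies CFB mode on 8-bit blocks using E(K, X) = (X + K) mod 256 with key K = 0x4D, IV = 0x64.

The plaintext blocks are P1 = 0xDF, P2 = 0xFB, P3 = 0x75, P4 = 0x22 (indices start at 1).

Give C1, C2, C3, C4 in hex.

CFB encryption: C_i = P_i ⊕ E(K, C_{i−1}), with C_{0} = IV.
C1: E(K, 0x64) = 0xB1; 0xDF ⊕ 0xB1 = 0x6E.
C2: E(K, 0x6E) = 0xBB; 0xFB ⊕ 0xBB = 0x40.
C3: E(K, 0x40) = 0x8D; 0x75 ⊕ 0x8D = 0xF8.
C4: E(K, 0xF8) = 0x45; 0x22 ⊕ 0x45 = 0x67.

C1 = 0x6E, C2 = 0x40, C3 = 0xF8, C4 = 0x67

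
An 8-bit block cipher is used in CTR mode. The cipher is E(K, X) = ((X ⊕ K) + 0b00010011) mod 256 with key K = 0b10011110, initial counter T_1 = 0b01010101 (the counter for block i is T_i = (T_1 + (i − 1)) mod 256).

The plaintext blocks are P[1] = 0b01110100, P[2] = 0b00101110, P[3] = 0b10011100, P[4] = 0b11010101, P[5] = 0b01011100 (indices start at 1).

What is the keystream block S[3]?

0b11011100

CTR encryption: S_i = E(K, T_i) where T_i is the counter for block i; C_i = P_i ⊕ S_i.
C[1]: T = 0b01010101, S = E(K, T) = 0b11011110; 0b01110100 ⊕ 0b11011110 = 0b10101010.
C[2]: T = 0b01010110, S = E(K, T) = 0b11011011; 0b00101110 ⊕ 0b11011011 = 0b11110101.
C[3]: T = 0b01010111, S = E(K, T) = 0b11011100; 0b10011100 ⊕ 0b11011100 = 0b01000000.
So S[3] = 0b11011100.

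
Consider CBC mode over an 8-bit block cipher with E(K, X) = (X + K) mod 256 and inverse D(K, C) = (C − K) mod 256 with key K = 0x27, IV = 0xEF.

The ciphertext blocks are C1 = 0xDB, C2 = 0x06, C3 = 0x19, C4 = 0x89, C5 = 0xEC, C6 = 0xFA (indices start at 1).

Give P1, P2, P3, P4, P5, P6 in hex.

CBC decryption: P_i = D(K, C_i) ⊕ C_{i−1}, with C_{0} = IV.
P1: D(K, 0xDB) = 0xB4; 0xB4 ⊕ 0xEF = 0x5B.
P2: D(K, 0x06) = 0xDF; 0xDF ⊕ 0xDB = 0x04.
P3: D(K, 0x19) = 0xF2; 0xF2 ⊕ 0x06 = 0xF4.
P4: D(K, 0x89) = 0x62; 0x62 ⊕ 0x19 = 0x7B.
P5: D(K, 0xEC) = 0xC5; 0xC5 ⊕ 0x89 = 0x4C.
P6: D(K, 0xFA) = 0xD3; 0xD3 ⊕ 0xEC = 0x3F.

P1 = 0x5B, P2 = 0x04, P3 = 0xF4, P4 = 0x7B, P5 = 0x4C, P6 = 0x3F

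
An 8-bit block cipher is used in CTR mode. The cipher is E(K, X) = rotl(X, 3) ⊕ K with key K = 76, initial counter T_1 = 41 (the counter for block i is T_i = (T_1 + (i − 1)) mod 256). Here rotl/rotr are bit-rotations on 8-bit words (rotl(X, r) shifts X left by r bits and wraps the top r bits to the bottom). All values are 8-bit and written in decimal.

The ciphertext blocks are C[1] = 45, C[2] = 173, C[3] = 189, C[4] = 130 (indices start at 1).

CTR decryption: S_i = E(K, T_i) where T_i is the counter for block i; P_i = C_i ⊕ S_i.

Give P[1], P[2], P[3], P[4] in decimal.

P[1]: T = 41, S = E(K, T) = 5; 45 ⊕ 5 = 40.
P[2]: T = 42, S = E(K, T) = 29; 173 ⊕ 29 = 176.
P[3]: T = 43, S = E(K, T) = 21; 189 ⊕ 21 = 168.
P[4]: T = 44, S = E(K, T) = 45; 130 ⊕ 45 = 175.

P[1] = 40, P[2] = 176, P[3] = 168, P[4] = 175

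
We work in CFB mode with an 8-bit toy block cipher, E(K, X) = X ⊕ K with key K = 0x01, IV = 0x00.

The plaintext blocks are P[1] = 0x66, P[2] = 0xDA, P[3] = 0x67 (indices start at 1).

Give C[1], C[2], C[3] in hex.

C[1] = 0x67, C[2] = 0xBC, C[3] = 0xDA

CFB encryption: C_i = P_i ⊕ E(K, C_{i−1}), with C_{0} = IV.
C[1]: E(K, 0x00) = 0x01; 0x66 ⊕ 0x01 = 0x67.
C[2]: E(K, 0x67) = 0x66; 0xDA ⊕ 0x66 = 0xBC.
C[3]: E(K, 0xBC) = 0xBD; 0x67 ⊕ 0xBD = 0xDA.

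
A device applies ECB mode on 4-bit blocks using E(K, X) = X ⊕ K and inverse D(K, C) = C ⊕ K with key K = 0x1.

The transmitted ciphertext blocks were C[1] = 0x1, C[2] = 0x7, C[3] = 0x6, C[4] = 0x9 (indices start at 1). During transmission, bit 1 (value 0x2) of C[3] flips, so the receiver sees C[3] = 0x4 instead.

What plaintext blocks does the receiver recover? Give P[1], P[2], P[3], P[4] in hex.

ECB decryption: P_i = D(K, C_i).
Only C[3] changed, to 0x4. In ECB, a change in C_i affects only P_i. Decrypting the received ciphertext:
P[1]: D(K, 0x1) = 0x0.
P[2]: D(K, 0x7) = 0x6.
P[3]: D(K, 0x4) = 0x5.
P[4]: D(K, 0x9) = 0x8.
Blocks that differ from the original plaintext: P[3].

P[1] = 0x0, P[2] = 0x6, P[3] = 0x5, P[4] = 0x8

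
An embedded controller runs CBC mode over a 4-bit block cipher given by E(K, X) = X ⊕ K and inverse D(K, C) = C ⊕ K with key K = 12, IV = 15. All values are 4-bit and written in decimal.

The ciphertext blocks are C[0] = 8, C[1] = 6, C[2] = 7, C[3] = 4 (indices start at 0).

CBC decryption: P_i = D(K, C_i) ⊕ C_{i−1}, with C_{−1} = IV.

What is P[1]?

P[1] = 2

P[1]: D(K, 6) = 10; 10 ⊕ 8 = 2.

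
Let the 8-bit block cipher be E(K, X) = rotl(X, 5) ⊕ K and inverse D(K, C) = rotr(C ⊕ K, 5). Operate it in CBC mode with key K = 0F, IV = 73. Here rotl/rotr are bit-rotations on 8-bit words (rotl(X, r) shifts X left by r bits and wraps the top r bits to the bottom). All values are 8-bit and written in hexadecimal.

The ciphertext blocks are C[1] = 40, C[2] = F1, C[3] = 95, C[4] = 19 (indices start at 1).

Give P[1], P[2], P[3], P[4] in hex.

P[1] = 09, P[2] = B7, P[3] = 25, P[4] = 25

CBC decryption: P_i = D(K, C_i) ⊕ C_{i−1}, with C_{0} = IV.
P[1]: D(K, 40) = 7A; 7A ⊕ 73 = 09.
P[2]: D(K, F1) = F7; F7 ⊕ 40 = B7.
P[3]: D(K, 95) = D4; D4 ⊕ F1 = 25.
P[4]: D(K, 19) = B0; B0 ⊕ 95 = 25.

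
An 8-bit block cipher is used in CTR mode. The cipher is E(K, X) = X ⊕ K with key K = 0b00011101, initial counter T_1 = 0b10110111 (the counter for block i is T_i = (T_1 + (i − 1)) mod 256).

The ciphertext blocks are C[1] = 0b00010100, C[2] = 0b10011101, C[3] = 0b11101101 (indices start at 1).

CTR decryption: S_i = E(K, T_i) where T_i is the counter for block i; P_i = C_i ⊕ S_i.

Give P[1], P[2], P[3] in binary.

P[1]: T = 0b10110111, S = E(K, T) = 0b10101010; 0b00010100 ⊕ 0b10101010 = 0b10111110.
P[2]: T = 0b10111000, S = E(K, T) = 0b10100101; 0b10011101 ⊕ 0b10100101 = 0b00111000.
P[3]: T = 0b10111001, S = E(K, T) = 0b10100100; 0b11101101 ⊕ 0b10100100 = 0b01001001.

P[1] = 0b10111110, P[2] = 0b00111000, P[3] = 0b01001001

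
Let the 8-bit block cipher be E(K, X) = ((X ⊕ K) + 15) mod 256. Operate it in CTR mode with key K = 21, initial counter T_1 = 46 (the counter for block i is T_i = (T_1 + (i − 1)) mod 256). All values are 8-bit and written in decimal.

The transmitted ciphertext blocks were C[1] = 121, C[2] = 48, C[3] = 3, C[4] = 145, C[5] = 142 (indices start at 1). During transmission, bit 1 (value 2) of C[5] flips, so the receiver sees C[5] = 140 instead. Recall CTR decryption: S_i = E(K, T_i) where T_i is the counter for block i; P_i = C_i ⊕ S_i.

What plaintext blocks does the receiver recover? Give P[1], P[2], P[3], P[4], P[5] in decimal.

P[1] = 51, P[2] = 121, P[3] = 55, P[4] = 162, P[5] = 186

Only C[5] changed, to 140. In CTR, a change in C_i flips the same bit in P_i only; the keystream is unaffected. Decrypting the received ciphertext:
P[1]: T = 46, S = E(K, T) = 74; 121 ⊕ 74 = 51.
P[2]: T = 47, S = E(K, T) = 73; 48 ⊕ 73 = 121.
P[3]: T = 48, S = E(K, T) = 52; 3 ⊕ 52 = 55.
P[4]: T = 49, S = E(K, T) = 51; 145 ⊕ 51 = 162.
P[5]: T = 50, S = E(K, T) = 54; 140 ⊕ 54 = 186.
Blocks that differ from the original plaintext: P[5].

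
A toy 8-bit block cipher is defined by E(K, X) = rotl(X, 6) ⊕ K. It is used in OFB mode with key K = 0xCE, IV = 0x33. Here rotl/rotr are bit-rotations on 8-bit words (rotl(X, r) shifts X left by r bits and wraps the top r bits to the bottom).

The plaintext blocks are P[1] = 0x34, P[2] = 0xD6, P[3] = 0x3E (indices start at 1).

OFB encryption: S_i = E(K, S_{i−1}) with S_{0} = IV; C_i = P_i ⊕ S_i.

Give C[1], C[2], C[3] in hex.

C[1] = 0x36, C[2] = 0x98, C[3] = 0x63

C[1]: S = E(K, 0x33) = 0x02; 0x34 ⊕ 0x02 = 0x36.
C[2]: S = E(K, 0x02) = 0x4E; 0xD6 ⊕ 0x4E = 0x98.
C[3]: S = E(K, 0x4E) = 0x5D; 0x3E ⊕ 0x5D = 0x63.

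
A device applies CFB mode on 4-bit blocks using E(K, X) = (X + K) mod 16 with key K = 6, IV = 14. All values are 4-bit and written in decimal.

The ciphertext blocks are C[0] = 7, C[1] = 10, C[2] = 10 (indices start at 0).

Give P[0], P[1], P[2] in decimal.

P[0] = 3, P[1] = 7, P[2] = 10

CFB decryption: P_i = C_i ⊕ E(K, C_{i−1}), with C_{−1} = IV.
P[0]: E(K, 14) = 4; 7 ⊕ 4 = 3.
P[1]: E(K, 7) = 13; 10 ⊕ 13 = 7.
P[2]: E(K, 10) = 0; 10 ⊕ 0 = 10.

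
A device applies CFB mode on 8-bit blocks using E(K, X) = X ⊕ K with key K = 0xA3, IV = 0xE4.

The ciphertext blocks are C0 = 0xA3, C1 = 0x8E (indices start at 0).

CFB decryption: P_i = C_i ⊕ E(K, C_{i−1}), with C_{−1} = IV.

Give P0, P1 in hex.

P0 = 0xE4, P1 = 0x8E

P0: E(K, 0xE4) = 0x47; 0xA3 ⊕ 0x47 = 0xE4.
P1: E(K, 0xA3) = 0x00; 0x8E ⊕ 0x00 = 0x8E.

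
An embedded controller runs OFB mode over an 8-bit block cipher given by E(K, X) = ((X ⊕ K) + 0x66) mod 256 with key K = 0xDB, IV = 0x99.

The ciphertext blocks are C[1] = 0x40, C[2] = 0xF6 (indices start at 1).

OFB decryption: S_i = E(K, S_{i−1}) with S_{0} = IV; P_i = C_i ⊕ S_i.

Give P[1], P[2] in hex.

P[1]: S = E(K, 0x99) = 0xA8; 0x40 ⊕ 0xA8 = 0xE8.
P[2]: S = E(K, 0xA8) = 0xD9; 0xF6 ⊕ 0xD9 = 0x2F.

P[1] = 0xE8, P[2] = 0x2F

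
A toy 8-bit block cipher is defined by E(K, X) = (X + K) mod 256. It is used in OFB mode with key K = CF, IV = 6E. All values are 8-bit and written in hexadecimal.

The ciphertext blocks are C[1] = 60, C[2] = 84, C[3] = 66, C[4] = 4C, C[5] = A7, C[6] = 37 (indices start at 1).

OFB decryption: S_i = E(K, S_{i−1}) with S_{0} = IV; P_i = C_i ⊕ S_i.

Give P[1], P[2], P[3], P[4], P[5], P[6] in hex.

P[1]: S = E(K, 6E) = 3D; 60 ⊕ 3D = 5D.
P[2]: S = E(K, 3D) = 0C; 84 ⊕ 0C = 88.
P[3]: S = E(K, 0C) = DB; 66 ⊕ DB = BD.
P[4]: S = E(K, DB) = AA; 4C ⊕ AA = E6.
P[5]: S = E(K, AA) = 79; A7 ⊕ 79 = DE.
P[6]: S = E(K, 79) = 48; 37 ⊕ 48 = 7F.

P[1] = 5D, P[2] = 88, P[3] = BD, P[4] = E6, P[5] = DE, P[6] = 7F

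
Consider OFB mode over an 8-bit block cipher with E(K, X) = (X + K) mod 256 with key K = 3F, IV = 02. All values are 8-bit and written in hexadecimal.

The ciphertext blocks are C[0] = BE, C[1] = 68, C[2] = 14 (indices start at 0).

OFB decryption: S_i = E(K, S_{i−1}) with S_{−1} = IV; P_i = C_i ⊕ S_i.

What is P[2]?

P[0]: S = E(K, 02) = 41; BE ⊕ 41 = FF.
P[1]: S = E(K, 41) = 80; 68 ⊕ 80 = E8.
P[2]: S = E(K, 80) = BF; 14 ⊕ BF = AB.

P[2] = AB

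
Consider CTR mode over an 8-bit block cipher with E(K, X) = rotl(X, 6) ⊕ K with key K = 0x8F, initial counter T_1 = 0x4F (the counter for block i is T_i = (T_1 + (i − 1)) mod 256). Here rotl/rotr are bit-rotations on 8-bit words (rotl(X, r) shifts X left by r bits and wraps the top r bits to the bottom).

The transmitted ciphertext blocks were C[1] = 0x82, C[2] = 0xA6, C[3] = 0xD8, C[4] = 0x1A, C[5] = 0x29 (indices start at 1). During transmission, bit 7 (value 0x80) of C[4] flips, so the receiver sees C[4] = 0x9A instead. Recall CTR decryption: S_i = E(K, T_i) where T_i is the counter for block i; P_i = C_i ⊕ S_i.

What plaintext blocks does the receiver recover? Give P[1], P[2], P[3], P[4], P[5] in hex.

Only C[4] changed, to 0x9A. In CTR, a change in C_i flips the same bit in P_i only; the keystream is unaffected. Decrypting the received ciphertext:
P[1]: T = 0x4F, S = E(K, T) = 0x5C; 0x82 ⊕ 0x5C = 0xDE.
P[2]: T = 0x50, S = E(K, T) = 0x9B; 0xA6 ⊕ 0x9B = 0x3D.
P[3]: T = 0x51, S = E(K, T) = 0xDB; 0xD8 ⊕ 0xDB = 0x03.
P[4]: T = 0x52, S = E(K, T) = 0x1B; 0x9A ⊕ 0x1B = 0x81.
P[5]: T = 0x53, S = E(K, T) = 0x5B; 0x29 ⊕ 0x5B = 0x72.
Blocks that differ from the original plaintext: P[4].

P[1] = 0xDE, P[2] = 0x3D, P[3] = 0x03, P[4] = 0x81, P[5] = 0x72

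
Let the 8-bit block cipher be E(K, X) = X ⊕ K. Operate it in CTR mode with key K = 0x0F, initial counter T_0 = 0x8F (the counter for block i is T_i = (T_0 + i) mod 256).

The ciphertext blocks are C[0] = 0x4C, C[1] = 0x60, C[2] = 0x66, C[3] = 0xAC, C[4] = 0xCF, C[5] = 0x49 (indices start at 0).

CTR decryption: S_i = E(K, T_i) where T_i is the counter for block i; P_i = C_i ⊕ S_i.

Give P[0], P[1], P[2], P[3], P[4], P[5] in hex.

P[0]: T = 0x8F, S = E(K, T) = 0x80; 0x4C ⊕ 0x80 = 0xCC.
P[1]: T = 0x90, S = E(K, T) = 0x9F; 0x60 ⊕ 0x9F = 0xFF.
P[2]: T = 0x91, S = E(K, T) = 0x9E; 0x66 ⊕ 0x9E = 0xF8.
P[3]: T = 0x92, S = E(K, T) = 0x9D; 0xAC ⊕ 0x9D = 0x31.
P[4]: T = 0x93, S = E(K, T) = 0x9C; 0xCF ⊕ 0x9C = 0x53.
P[5]: T = 0x94, S = E(K, T) = 0x9B; 0x49 ⊕ 0x9B = 0xD2.

P[0] = 0xCC, P[1] = 0xFF, P[2] = 0xF8, P[3] = 0x31, P[4] = 0x53, P[5] = 0xD2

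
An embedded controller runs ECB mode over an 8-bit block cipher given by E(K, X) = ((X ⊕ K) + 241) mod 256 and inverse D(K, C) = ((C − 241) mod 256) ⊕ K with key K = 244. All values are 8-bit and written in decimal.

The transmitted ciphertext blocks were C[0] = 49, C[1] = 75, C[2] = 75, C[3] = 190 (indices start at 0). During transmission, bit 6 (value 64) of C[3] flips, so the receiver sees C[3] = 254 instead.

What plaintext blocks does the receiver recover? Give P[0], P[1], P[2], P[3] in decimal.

ECB decryption: P_i = D(K, C_i).
Only C[3] changed, to 254. In ECB, a change in C_i affects only P_i. Decrypting the received ciphertext:
P[0]: D(K, 49) = 180.
P[1]: D(K, 75) = 174.
P[2]: D(K, 75) = 174.
P[3]: D(K, 254) = 249.
Blocks that differ from the original plaintext: P[3].

P[0] = 180, P[1] = 174, P[2] = 174, P[3] = 249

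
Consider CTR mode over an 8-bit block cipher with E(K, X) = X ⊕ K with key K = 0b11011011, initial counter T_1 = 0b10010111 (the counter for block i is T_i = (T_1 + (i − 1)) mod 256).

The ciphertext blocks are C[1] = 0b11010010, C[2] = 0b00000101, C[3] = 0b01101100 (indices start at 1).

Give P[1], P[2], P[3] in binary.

CTR decryption: S_i = E(K, T_i) where T_i is the counter for block i; P_i = C_i ⊕ S_i.
P[1]: T = 0b10010111, S = E(K, T) = 0b01001100; 0b11010010 ⊕ 0b01001100 = 0b10011110.
P[2]: T = 0b10011000, S = E(K, T) = 0b01000011; 0b00000101 ⊕ 0b01000011 = 0b01000110.
P[3]: T = 0b10011001, S = E(K, T) = 0b01000010; 0b01101100 ⊕ 0b01000010 = 0b00101110.

P[1] = 0b10011110, P[2] = 0b01000110, P[3] = 0b00101110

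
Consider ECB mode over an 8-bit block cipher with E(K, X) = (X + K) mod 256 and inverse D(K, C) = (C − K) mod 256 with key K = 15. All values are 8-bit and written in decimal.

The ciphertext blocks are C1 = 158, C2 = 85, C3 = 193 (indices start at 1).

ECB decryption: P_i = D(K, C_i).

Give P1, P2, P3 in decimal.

P1: D(K, 158) = 143.
P2: D(K, 85) = 70.
P3: D(K, 193) = 178.

P1 = 143, P2 = 70, P3 = 178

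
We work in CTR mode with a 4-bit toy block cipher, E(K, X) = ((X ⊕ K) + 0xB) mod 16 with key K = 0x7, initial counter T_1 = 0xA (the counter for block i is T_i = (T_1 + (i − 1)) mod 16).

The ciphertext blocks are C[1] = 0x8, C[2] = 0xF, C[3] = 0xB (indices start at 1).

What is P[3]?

CTR decryption: S_i = E(K, T_i) where T_i is the counter for block i; P_i = C_i ⊕ S_i.
P[3]: T = 0xC, S = E(K, T) = 0x6; 0xB ⊕ 0x6 = 0xD.

P[3] = 0xD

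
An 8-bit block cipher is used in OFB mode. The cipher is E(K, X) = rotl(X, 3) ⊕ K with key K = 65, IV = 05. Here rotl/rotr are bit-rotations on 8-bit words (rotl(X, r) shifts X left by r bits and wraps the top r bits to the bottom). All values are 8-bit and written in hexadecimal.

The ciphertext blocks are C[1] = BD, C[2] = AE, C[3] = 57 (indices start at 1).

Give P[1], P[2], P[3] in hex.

P[1] = F0, P[2] = A1, P[3] = 4A

OFB decryption: S_i = E(K, S_{i−1}) with S_{0} = IV; P_i = C_i ⊕ S_i.
P[1]: S = E(K, 05) = 4D; BD ⊕ 4D = F0.
P[2]: S = E(K, 4D) = 0F; AE ⊕ 0F = A1.
P[3]: S = E(K, 0F) = 1D; 57 ⊕ 1D = 4A.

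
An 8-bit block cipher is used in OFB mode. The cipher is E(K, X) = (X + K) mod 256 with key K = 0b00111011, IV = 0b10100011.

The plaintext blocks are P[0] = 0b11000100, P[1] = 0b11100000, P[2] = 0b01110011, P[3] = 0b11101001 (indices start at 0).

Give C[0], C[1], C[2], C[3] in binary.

C[0] = 0b00011010, C[1] = 0b11111001, C[2] = 0b00100111, C[3] = 0b01100110

OFB encryption: S_i = E(K, S_{i−1}) with S_{−1} = IV; C_i = P_i ⊕ S_i.
C[0]: S = E(K, 0b10100011) = 0b11011110; 0b11000100 ⊕ 0b11011110 = 0b00011010.
C[1]: S = E(K, 0b11011110) = 0b00011001; 0b11100000 ⊕ 0b00011001 = 0b11111001.
C[2]: S = E(K, 0b00011001) = 0b01010100; 0b01110011 ⊕ 0b01010100 = 0b00100111.
C[3]: S = E(K, 0b01010100) = 0b10001111; 0b11101001 ⊕ 0b10001111 = 0b01100110.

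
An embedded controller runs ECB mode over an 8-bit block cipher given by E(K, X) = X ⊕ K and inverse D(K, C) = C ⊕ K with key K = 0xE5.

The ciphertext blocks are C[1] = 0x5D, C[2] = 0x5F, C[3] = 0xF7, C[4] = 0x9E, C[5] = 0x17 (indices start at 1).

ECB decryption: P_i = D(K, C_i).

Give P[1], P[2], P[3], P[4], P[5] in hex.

P[1] = 0xB8, P[2] = 0xBA, P[3] = 0x12, P[4] = 0x7B, P[5] = 0xF2

P[1]: D(K, 0x5D) = 0xB8.
P[2]: D(K, 0x5F) = 0xBA.
P[3]: D(K, 0xF7) = 0x12.
P[4]: D(K, 0x9E) = 0x7B.
P[5]: D(K, 0x17) = 0xF2.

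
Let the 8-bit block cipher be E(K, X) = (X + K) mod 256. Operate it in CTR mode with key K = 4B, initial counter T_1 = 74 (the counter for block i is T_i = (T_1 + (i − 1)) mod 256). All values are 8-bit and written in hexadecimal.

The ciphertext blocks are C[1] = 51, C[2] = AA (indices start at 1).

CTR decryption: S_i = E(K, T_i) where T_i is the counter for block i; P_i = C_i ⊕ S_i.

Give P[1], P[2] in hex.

P[1] = EE, P[2] = 6A

P[1]: T = 74, S = E(K, T) = BF; 51 ⊕ BF = EE.
P[2]: T = 75, S = E(K, T) = C0; AA ⊕ C0 = 6A.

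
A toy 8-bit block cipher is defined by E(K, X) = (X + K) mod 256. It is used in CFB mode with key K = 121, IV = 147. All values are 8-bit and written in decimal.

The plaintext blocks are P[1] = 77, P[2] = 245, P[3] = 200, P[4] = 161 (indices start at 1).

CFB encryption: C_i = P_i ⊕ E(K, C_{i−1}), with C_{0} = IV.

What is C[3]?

C[3] = 0

C[1]: E(K, 147) = 12; 77 ⊕ 12 = 65.
C[2]: E(K, 65) = 186; 245 ⊕ 186 = 79.
C[3]: E(K, 79) = 200; 200 ⊕ 200 = 0.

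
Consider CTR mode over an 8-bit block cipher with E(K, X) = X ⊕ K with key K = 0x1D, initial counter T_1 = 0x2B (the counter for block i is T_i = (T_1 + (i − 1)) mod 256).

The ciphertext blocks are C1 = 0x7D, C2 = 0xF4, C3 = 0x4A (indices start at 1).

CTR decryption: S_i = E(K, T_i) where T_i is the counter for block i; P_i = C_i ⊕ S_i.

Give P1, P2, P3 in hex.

P1 = 0x4B, P2 = 0xC5, P3 = 0x7A

P1: T = 0x2B, S = E(K, T) = 0x36; 0x7D ⊕ 0x36 = 0x4B.
P2: T = 0x2C, S = E(K, T) = 0x31; 0xF4 ⊕ 0x31 = 0xC5.
P3: T = 0x2D, S = E(K, T) = 0x30; 0x4A ⊕ 0x30 = 0x7A.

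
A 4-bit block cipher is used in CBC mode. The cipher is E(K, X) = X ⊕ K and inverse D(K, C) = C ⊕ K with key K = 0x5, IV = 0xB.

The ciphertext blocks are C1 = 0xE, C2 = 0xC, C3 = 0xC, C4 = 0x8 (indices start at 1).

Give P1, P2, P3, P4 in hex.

CBC decryption: P_i = D(K, C_i) ⊕ C_{i−1}, with C_{0} = IV.
P1: D(K, 0xE) = 0xB; 0xB ⊕ 0xB = 0x0.
P2: D(K, 0xC) = 0x9; 0x9 ⊕ 0xE = 0x7.
P3: D(K, 0xC) = 0x9; 0x9 ⊕ 0xC = 0x5.
P4: D(K, 0x8) = 0xD; 0xD ⊕ 0xC = 0x1.

P1 = 0x0, P2 = 0x7, P3 = 0x5, P4 = 0x1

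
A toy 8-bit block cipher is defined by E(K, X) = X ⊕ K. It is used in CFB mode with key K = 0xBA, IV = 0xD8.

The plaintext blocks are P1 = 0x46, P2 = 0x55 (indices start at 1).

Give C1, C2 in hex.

C1 = 0x24, C2 = 0xCB

CFB encryption: C_i = P_i ⊕ E(K, C_{i−1}), with C_{0} = IV.
C1: E(K, 0xD8) = 0x62; 0x46 ⊕ 0x62 = 0x24.
C2: E(K, 0x24) = 0x9E; 0x55 ⊕ 0x9E = 0xCB.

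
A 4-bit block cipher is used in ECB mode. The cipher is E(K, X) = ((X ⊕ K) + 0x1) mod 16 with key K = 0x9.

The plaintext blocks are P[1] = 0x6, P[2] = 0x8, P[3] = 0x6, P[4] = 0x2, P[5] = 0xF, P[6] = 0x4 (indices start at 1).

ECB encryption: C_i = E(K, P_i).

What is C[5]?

C[5]: E(K, 0xF) = 0x7.

C[5] = 0x7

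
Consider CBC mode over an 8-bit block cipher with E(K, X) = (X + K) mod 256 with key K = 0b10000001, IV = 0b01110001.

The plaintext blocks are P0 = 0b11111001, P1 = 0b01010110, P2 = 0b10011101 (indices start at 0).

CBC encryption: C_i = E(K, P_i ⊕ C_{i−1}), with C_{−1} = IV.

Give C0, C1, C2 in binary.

C0: P0 ⊕ 0b01110001 = 0b10001000; E(K, 0b10001000) = 0b00001001.
C1: P1 ⊕ 0b00001001 = 0b01011111; E(K, 0b01011111) = 0b11100000.
C2: P2 ⊕ 0b11100000 = 0b01111101; E(K, 0b01111101) = 0b11111110.

C0 = 0b00001001, C1 = 0b11100000, C2 = 0b11111110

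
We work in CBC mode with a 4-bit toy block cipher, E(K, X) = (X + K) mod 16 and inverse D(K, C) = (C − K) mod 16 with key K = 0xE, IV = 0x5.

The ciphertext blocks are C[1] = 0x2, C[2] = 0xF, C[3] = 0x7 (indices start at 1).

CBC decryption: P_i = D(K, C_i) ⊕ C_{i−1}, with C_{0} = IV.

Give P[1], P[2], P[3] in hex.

P[1]: D(K, 0x2) = 0x4; 0x4 ⊕ 0x5 = 0x1.
P[2]: D(K, 0xF) = 0x1; 0x1 ⊕ 0x2 = 0x3.
P[3]: D(K, 0x7) = 0x9; 0x9 ⊕ 0xF = 0x6.

P[1] = 0x1, P[2] = 0x3, P[3] = 0x6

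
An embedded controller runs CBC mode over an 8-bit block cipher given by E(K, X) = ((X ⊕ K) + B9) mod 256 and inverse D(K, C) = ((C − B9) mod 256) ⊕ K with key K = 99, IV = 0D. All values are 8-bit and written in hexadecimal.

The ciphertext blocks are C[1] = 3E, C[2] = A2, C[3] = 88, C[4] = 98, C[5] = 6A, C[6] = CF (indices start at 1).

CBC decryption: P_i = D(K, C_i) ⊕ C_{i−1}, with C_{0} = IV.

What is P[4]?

P[4] = CE

P[4]: D(K, 98) = 46; 46 ⊕ 88 = CE.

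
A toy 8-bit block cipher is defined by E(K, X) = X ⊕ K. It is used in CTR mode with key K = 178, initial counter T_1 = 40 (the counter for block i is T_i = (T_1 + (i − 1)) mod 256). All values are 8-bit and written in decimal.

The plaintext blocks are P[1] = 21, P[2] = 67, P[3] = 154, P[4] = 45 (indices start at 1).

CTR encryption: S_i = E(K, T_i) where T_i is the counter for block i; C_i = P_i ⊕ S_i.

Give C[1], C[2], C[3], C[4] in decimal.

C[1]: T = 40, S = E(K, T) = 154; 21 ⊕ 154 = 143.
C[2]: T = 41, S = E(K, T) = 155; 67 ⊕ 155 = 216.
C[3]: T = 42, S = E(K, T) = 152; 154 ⊕ 152 = 2.
C[4]: T = 43, S = E(K, T) = 153; 45 ⊕ 153 = 180.

C[1] = 143, C[2] = 216, C[3] = 2, C[4] = 180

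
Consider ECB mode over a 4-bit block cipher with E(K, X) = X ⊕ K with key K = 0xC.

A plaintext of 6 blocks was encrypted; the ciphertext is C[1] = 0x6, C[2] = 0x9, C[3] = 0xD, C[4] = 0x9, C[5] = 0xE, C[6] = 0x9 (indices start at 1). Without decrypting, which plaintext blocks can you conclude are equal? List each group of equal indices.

P[2] = P[4] = P[6]

ECB encrypts each block independently with the same key, so equal ciphertext blocks imply equal plaintext blocks.
C[2] = C[4] = C[6] = 0x9, so P[2] = P[4] = P[6].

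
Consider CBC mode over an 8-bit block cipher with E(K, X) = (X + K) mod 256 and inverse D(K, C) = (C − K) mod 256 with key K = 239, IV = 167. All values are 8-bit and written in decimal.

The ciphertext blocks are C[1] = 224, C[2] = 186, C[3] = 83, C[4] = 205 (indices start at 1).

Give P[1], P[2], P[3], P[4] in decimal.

P[1] = 86, P[2] = 43, P[3] = 222, P[4] = 141

CBC decryption: P_i = D(K, C_i) ⊕ C_{i−1}, with C_{0} = IV.
P[1]: D(K, 224) = 241; 241 ⊕ 167 = 86.
P[2]: D(K, 186) = 203; 203 ⊕ 224 = 43.
P[3]: D(K, 83) = 100; 100 ⊕ 186 = 222.
P[4]: D(K, 205) = 222; 222 ⊕ 83 = 141.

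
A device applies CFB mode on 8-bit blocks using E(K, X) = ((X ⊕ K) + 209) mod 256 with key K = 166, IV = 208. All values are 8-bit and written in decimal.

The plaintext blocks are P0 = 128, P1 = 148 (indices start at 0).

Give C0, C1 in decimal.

CFB encryption: C_i = P_i ⊕ E(K, C_{i−1}), with C_{−1} = IV.
C0: E(K, 208) = 71; 128 ⊕ 71 = 199.
C1: E(K, 199) = 50; 148 ⊕ 50 = 166.

C0 = 199, C1 = 166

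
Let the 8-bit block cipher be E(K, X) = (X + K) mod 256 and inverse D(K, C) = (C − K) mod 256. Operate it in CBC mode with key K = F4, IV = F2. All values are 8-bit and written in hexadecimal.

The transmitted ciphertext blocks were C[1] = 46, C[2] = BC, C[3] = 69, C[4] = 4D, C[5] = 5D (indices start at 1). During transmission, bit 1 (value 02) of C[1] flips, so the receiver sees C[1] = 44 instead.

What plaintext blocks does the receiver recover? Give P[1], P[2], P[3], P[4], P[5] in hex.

CBC decryption: P_i = D(K, C_i) ⊕ C_{i−1}, with C_{0} = IV.
Only C[1] changed, to 44. In CBC, a change in C_i garbles P_i and flips the same bit in P_{i+1}. Decrypting the received ciphertext:
P[1]: D(K, 44) = 50; 50 ⊕ F2 = A2.
P[2]: D(K, BC) = C8; C8 ⊕ 44 = 8C.
P[3]: D(K, 69) = 75; 75 ⊕ BC = C9.
P[4]: D(K, 4D) = 59; 59 ⊕ 69 = 30.
P[5]: D(K, 5D) = 69; 69 ⊕ 4D = 24.
Blocks that differ from the original plaintext: P[1], P[2].

P[1] = A2, P[2] = 8C, P[3] = C9, P[4] = 30, P[5] = 24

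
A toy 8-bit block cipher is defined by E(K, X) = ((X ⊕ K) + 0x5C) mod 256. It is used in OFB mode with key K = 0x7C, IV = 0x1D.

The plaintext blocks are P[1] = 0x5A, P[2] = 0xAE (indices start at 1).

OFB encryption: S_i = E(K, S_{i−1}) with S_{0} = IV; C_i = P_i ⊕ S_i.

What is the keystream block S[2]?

C[1]: S = E(K, 0x1D) = 0xBD; 0x5A ⊕ 0xBD = 0xE7.
C[2]: S = E(K, 0xBD) = 0x1D; 0xAE ⊕ 0x1D = 0xB3.
So S[2] = 0x1D.

0x1D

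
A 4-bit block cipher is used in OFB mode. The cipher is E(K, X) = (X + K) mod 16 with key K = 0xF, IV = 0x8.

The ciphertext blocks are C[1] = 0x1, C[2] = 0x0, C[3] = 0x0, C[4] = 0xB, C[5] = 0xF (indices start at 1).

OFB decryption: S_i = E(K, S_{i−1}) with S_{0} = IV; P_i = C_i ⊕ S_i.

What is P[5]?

P[5] = 0xC

P[1]: S = E(K, 0x8) = 0x7; 0x1 ⊕ 0x7 = 0x6.
P[2]: S = E(K, 0x7) = 0x6; 0x0 ⊕ 0x6 = 0x6.
P[3]: S = E(K, 0x6) = 0x5; 0x0 ⊕ 0x5 = 0x5.
P[4]: S = E(K, 0x5) = 0x4; 0xB ⊕ 0x4 = 0xF.
P[5]: S = E(K, 0x4) = 0x3; 0xF ⊕ 0x3 = 0xC.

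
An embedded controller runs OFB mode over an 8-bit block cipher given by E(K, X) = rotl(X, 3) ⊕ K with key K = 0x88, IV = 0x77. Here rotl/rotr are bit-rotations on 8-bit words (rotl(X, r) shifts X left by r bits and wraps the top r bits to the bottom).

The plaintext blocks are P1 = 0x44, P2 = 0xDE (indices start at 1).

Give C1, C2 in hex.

OFB encryption: S_i = E(K, S_{i−1}) with S_{0} = IV; C_i = P_i ⊕ S_i.
C1: S = E(K, 0x77) = 0x33; 0x44 ⊕ 0x33 = 0x77.
C2: S = E(K, 0x33) = 0x11; 0xDE ⊕ 0x11 = 0xCF.

C1 = 0x77, C2 = 0xCF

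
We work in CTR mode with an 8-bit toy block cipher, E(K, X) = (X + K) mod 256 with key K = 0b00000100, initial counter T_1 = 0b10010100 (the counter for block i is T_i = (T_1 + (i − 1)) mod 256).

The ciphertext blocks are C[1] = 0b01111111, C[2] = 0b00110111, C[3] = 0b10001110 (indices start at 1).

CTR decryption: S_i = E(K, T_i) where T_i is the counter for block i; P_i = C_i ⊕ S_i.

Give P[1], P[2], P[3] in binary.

P[1] = 0b11100111, P[2] = 0b10101110, P[3] = 0b00010100

P[1]: T = 0b10010100, S = E(K, T) = 0b10011000; 0b01111111 ⊕ 0b10011000 = 0b11100111.
P[2]: T = 0b10010101, S = E(K, T) = 0b10011001; 0b00110111 ⊕ 0b10011001 = 0b10101110.
P[3]: T = 0b10010110, S = E(K, T) = 0b10011010; 0b10001110 ⊕ 0b10011010 = 0b00010100.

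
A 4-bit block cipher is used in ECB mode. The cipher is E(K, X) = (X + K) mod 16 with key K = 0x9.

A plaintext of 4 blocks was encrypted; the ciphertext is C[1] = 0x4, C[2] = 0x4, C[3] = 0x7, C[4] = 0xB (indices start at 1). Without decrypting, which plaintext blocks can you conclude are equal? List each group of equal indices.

ECB encrypts each block independently with the same key, so equal ciphertext blocks imply equal plaintext blocks.
C[1] = C[2] = 0x4, so P[1] = P[2].

P[1] = P[2]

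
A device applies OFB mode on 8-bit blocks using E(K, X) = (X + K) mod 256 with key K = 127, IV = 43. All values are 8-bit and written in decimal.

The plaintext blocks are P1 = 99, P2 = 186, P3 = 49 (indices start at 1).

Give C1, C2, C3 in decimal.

OFB encryption: S_i = E(K, S_{i−1}) with S_{0} = IV; C_i = P_i ⊕ S_i.
C1: S = E(K, 43) = 170; 99 ⊕ 170 = 201.
C2: S = E(K, 170) = 41; 186 ⊕ 41 = 147.
C3: S = E(K, 41) = 168; 49 ⊕ 168 = 153.

C1 = 201, C2 = 147, C3 = 153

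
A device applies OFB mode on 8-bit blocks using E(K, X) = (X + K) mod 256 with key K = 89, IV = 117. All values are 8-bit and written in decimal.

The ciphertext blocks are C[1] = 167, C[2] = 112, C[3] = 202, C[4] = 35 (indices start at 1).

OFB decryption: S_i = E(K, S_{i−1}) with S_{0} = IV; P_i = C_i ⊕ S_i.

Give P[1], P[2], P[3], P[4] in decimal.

P[1] = 105, P[2] = 87, P[3] = 74, P[4] = 250

P[1]: S = E(K, 117) = 206; 167 ⊕ 206 = 105.
P[2]: S = E(K, 206) = 39; 112 ⊕ 39 = 87.
P[3]: S = E(K, 39) = 128; 202 ⊕ 128 = 74.
P[4]: S = E(K, 128) = 217; 35 ⊕ 217 = 250.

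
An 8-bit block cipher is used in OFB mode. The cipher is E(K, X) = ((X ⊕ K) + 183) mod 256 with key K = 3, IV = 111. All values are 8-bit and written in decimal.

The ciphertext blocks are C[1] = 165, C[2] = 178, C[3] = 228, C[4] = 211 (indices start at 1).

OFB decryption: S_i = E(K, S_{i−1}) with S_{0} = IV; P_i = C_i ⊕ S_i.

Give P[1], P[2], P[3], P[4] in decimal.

P[1] = 134, P[2] = 101, P[3] = 111, P[4] = 236

P[1]: S = E(K, 111) = 35; 165 ⊕ 35 = 134.
P[2]: S = E(K, 35) = 215; 178 ⊕ 215 = 101.
P[3]: S = E(K, 215) = 139; 228 ⊕ 139 = 111.
P[4]: S = E(K, 139) = 63; 211 ⊕ 63 = 236.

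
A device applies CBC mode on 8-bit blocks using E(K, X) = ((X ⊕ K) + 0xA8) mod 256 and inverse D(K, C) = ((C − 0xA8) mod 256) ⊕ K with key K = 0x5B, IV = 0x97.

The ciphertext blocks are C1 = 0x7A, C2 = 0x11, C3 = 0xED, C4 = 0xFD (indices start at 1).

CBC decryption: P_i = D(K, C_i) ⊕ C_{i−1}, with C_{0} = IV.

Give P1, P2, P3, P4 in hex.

P1 = 0x1E, P2 = 0x48, P3 = 0x0F, P4 = 0xE3

P1: D(K, 0x7A) = 0x89; 0x89 ⊕ 0x97 = 0x1E.
P2: D(K, 0x11) = 0x32; 0x32 ⊕ 0x7A = 0x48.
P3: D(K, 0xED) = 0x1E; 0x1E ⊕ 0x11 = 0x0F.
P4: D(K, 0xFD) = 0x0E; 0x0E ⊕ 0xED = 0xE3.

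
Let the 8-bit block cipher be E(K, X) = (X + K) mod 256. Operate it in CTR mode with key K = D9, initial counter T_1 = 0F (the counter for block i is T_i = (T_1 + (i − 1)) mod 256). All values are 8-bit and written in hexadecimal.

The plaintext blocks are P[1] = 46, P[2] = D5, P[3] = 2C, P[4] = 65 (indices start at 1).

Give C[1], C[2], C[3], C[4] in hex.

CTR encryption: S_i = E(K, T_i) where T_i is the counter for block i; C_i = P_i ⊕ S_i.
C[1]: T = 0F, S = E(K, T) = E8; 46 ⊕ E8 = AE.
C[2]: T = 10, S = E(K, T) = E9; D5 ⊕ E9 = 3C.
C[3]: T = 11, S = E(K, T) = EA; 2C ⊕ EA = C6.
C[4]: T = 12, S = E(K, T) = EB; 65 ⊕ EB = 8E.

C[1] = AE, C[2] = 3C, C[3] = C6, C[4] = 8E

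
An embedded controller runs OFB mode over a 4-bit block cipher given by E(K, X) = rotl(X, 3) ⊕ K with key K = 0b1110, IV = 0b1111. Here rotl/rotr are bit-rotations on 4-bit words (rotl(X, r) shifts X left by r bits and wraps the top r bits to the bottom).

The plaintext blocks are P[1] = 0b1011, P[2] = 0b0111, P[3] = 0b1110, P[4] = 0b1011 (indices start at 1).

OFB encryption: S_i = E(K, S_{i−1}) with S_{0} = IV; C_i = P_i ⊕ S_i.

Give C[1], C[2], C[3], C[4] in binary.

C[1] = 0b1010, C[2] = 0b0001, C[3] = 0b0011, C[4] = 0b1011

C[1]: S = E(K, 0b1111) = 0b0001; 0b1011 ⊕ 0b0001 = 0b1010.
C[2]: S = E(K, 0b0001) = 0b0110; 0b0111 ⊕ 0b0110 = 0b0001.
C[3]: S = E(K, 0b0110) = 0b1101; 0b1110 ⊕ 0b1101 = 0b0011.
C[4]: S = E(K, 0b1101) = 0b0000; 0b1011 ⊕ 0b0000 = 0b1011.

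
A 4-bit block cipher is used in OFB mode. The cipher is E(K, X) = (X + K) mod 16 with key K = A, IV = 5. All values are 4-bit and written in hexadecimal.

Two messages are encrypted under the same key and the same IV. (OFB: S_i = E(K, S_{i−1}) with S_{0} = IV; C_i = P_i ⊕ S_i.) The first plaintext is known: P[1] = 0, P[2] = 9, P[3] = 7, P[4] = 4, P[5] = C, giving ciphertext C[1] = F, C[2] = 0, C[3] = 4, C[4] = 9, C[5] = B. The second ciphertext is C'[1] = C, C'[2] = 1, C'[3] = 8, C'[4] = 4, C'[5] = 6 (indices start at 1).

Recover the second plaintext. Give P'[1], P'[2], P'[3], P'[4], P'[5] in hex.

P'[1] = 3, P'[2] = 8, P'[3] = B, P'[4] = 9, P'[5] = 1

In OFB with a reused IV, both messages share the same keystream S_i, so C_i ⊕ C'_i = P_i ⊕ P'_i and thus P'_i = P_i ⊕ C_i ⊕ C'_i.
P'[1]: 0 ⊕ F ⊕ C = 3.
P'[2]: 9 ⊕ 0 ⊕ 1 = 8.
P'[3]: 7 ⊕ 4 ⊕ 8 = B.
P'[4]: 4 ⊕ 9 ⊕ 4 = 9.
P'[5]: C ⊕ B ⊕ 6 = 1.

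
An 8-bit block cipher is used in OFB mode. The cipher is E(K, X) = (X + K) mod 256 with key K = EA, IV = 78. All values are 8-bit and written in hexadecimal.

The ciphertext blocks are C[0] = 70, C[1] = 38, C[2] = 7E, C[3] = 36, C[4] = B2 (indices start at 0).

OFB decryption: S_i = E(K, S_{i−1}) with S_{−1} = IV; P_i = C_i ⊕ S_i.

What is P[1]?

P[1] = 74

P[0]: S = E(K, 78) = 62; 70 ⊕ 62 = 12.
P[1]: S = E(K, 62) = 4C; 38 ⊕ 4C = 74.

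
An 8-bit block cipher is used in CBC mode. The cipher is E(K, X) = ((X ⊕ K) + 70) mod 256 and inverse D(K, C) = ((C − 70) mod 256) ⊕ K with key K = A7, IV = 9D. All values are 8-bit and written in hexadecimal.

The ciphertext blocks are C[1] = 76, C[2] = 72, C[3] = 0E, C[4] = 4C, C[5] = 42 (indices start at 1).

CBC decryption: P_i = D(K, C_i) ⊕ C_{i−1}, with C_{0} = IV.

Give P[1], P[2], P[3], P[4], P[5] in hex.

P[1] = 3C, P[2] = D3, P[3] = 4B, P[4] = 75, P[5] = 39

P[1]: D(K, 76) = A1; A1 ⊕ 9D = 3C.
P[2]: D(K, 72) = A5; A5 ⊕ 76 = D3.
P[3]: D(K, 0E) = 39; 39 ⊕ 72 = 4B.
P[4]: D(K, 4C) = 7B; 7B ⊕ 0E = 75.
P[5]: D(K, 42) = 75; 75 ⊕ 4C = 39.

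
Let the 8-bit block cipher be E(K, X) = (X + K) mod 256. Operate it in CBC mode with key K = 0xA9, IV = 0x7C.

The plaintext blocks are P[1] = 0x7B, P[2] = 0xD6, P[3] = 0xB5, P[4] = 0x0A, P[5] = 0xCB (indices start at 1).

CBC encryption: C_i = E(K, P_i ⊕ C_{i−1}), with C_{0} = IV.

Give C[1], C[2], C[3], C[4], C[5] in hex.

C[1] = 0xB0, C[2] = 0x0F, C[3] = 0x63, C[4] = 0x12, C[5] = 0x82

C[1]: P[1] ⊕ 0x7C = 0x07; E(K, 0x07) = 0xB0.
C[2]: P[2] ⊕ 0xB0 = 0x66; E(K, 0x66) = 0x0F.
C[3]: P[3] ⊕ 0x0F = 0xBA; E(K, 0xBA) = 0x63.
C[4]: P[4] ⊕ 0x63 = 0x69; E(K, 0x69) = 0x12.
C[5]: P[5] ⊕ 0x12 = 0xD9; E(K, 0xD9) = 0x82.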